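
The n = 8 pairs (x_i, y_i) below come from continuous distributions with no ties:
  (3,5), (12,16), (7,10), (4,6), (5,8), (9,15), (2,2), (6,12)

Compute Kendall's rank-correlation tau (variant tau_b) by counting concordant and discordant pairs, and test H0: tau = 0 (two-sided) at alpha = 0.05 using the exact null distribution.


Step 1: Enumerate the 28 unordered pairs (i,j) with i<j and classify each by sign(x_j-x_i) * sign(y_j-y_i).
  (1,2):dx=+9,dy=+11->C; (1,3):dx=+4,dy=+5->C; (1,4):dx=+1,dy=+1->C; (1,5):dx=+2,dy=+3->C
  (1,6):dx=+6,dy=+10->C; (1,7):dx=-1,dy=-3->C; (1,8):dx=+3,dy=+7->C; (2,3):dx=-5,dy=-6->C
  (2,4):dx=-8,dy=-10->C; (2,5):dx=-7,dy=-8->C; (2,6):dx=-3,dy=-1->C; (2,7):dx=-10,dy=-14->C
  (2,8):dx=-6,dy=-4->C; (3,4):dx=-3,dy=-4->C; (3,5):dx=-2,dy=-2->C; (3,6):dx=+2,dy=+5->C
  (3,7):dx=-5,dy=-8->C; (3,8):dx=-1,dy=+2->D; (4,5):dx=+1,dy=+2->C; (4,6):dx=+5,dy=+9->C
  (4,7):dx=-2,dy=-4->C; (4,8):dx=+2,dy=+6->C; (5,6):dx=+4,dy=+7->C; (5,7):dx=-3,dy=-6->C
  (5,8):dx=+1,dy=+4->C; (6,7):dx=-7,dy=-13->C; (6,8):dx=-3,dy=-3->C; (7,8):dx=+4,dy=+10->C
Step 2: C = 27, D = 1, total pairs = 28.
Step 3: tau = (C - D)/(n(n-1)/2) = (27 - 1)/28 = 0.928571.
Step 4: Exact two-sided p-value (enumerate n! = 40320 permutations of y under H0): p = 0.000397.
Step 5: alpha = 0.05. reject H0.

tau_b = 0.9286 (C=27, D=1), p = 0.000397, reject H0.


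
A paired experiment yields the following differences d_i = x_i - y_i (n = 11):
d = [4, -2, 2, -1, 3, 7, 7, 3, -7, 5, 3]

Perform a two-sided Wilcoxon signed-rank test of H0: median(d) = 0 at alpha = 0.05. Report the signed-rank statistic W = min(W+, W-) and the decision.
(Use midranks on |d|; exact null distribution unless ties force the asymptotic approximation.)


Step 1: Drop any zero differences (none here) and take |d_i|.
|d| = [4, 2, 2, 1, 3, 7, 7, 3, 7, 5, 3]
Step 2: Midrank |d_i| (ties get averaged ranks).
ranks: |4|->7, |2|->2.5, |2|->2.5, |1|->1, |3|->5, |7|->10, |7|->10, |3|->5, |7|->10, |5|->8, |3|->5
Step 3: Attach original signs; sum ranks with positive sign and with negative sign.
W+ = 7 + 2.5 + 5 + 10 + 10 + 5 + 8 + 5 = 52.5
W- = 2.5 + 1 + 10 = 13.5
(Check: W+ + W- = 66 should equal n(n+1)/2 = 66.)
Step 4: Test statistic W = min(W+, W-) = 13.5.
Step 5: Ties in |d|, so use the tie-corrected normal approximation.
        E[W] = n(n+1)/4 = 11*12/4 = 33.
        Tie groups: |d|=2 (t=2), |d|=3 (t=3), |d|=7 (t=3); sum(t^3 - t) = 54.
        Var[W] = n(n+1)(2n+1)/24 - sum(t^3-t)/48 = 3036/24 - 54/48 = 125.375.
        z = (W - E[W]) / sqrt(Var[W]) = (13.5 - 33) / 11.1971 = -1.7415.
        Two-sided p = 2*Phi(z) = 0.081592.
Step 6: alpha = 0.05. fail to reject H0.

W+ = 52.5, W- = 13.5, W = min = 13.5, p = 0.081592, fail to reject H0.


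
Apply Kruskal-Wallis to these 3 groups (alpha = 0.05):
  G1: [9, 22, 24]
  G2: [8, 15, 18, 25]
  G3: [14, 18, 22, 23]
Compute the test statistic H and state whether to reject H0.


Step 1: Combine all N = 11 observations and assign midranks.
sorted (value, group, rank): (8,G2,1), (9,G1,2), (14,G3,3), (15,G2,4), (18,G2,5.5), (18,G3,5.5), (22,G1,7.5), (22,G3,7.5), (23,G3,9), (24,G1,10), (25,G2,11)
Step 2: Sum ranks within each group.
R_1 = 19.5 (n_1 = 3)
R_2 = 21.5 (n_2 = 4)
R_3 = 25 (n_3 = 4)
Step 3: H = 12/(N(N+1)) * sum(R_i^2/n_i) - 3(N+1)
     = 12/(11*12) * (19.5^2/3 + 21.5^2/4 + 25^2/4) - 3*12
     = 0.090909 * 398.562 - 36
     = 0.232955.
Step 4: Ties present; correction factor C = 1 - 12/(11^3 - 11) = 0.990909. Corrected H = 0.232955 / 0.990909 = 0.235092.
Step 5: Under H0, H ~ chi^2(2); p-value = 0.889100.
Step 6: alpha = 0.05. fail to reject H0.

H = 0.2351, df = 2, p = 0.889100, fail to reject H0.


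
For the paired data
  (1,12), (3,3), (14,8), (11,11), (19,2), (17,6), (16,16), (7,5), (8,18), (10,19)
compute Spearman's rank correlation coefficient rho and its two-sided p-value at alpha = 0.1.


Step 1: Rank x and y separately (midranks; no ties here).
rank(x): 1->1, 3->2, 14->7, 11->6, 19->10, 17->9, 16->8, 7->3, 8->4, 10->5
rank(y): 12->7, 3->2, 8->5, 11->6, 2->1, 6->4, 16->8, 5->3, 18->9, 19->10
Step 2: d_i = R_x(i) - R_y(i); compute d_i^2.
  (1-7)^2=36, (2-2)^2=0, (7-5)^2=4, (6-6)^2=0, (10-1)^2=81, (9-4)^2=25, (8-8)^2=0, (3-3)^2=0, (4-9)^2=25, (5-10)^2=25
sum(d^2) = 196.
Step 3: rho = 1 - 6*196 / (10*(10^2 - 1)) = 1 - 1176/990 = -0.187879.
Step 4: Under H0, t = rho * sqrt((n-2)/(1-rho^2)) = -0.5410 ~ t(8).
Step 5: Two-sided p-value from the t-distribution with 8 df = 0.603218.
Step 6: alpha = 0.1. fail to reject H0.

rho = -0.1879, p = 0.603218, fail to reject H0 at alpha = 0.1.


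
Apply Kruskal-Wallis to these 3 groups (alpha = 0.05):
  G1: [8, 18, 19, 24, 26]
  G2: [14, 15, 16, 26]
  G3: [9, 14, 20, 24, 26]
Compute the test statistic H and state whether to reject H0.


Step 1: Combine all N = 14 observations and assign midranks.
sorted (value, group, rank): (8,G1,1), (9,G3,2), (14,G2,3.5), (14,G3,3.5), (15,G2,5), (16,G2,6), (18,G1,7), (19,G1,8), (20,G3,9), (24,G1,10.5), (24,G3,10.5), (26,G1,13), (26,G2,13), (26,G3,13)
Step 2: Sum ranks within each group.
R_1 = 39.5 (n_1 = 5)
R_2 = 27.5 (n_2 = 4)
R_3 = 38 (n_3 = 5)
Step 3: H = 12/(N(N+1)) * sum(R_i^2/n_i) - 3(N+1)
     = 12/(14*15) * (39.5^2/5 + 27.5^2/4 + 38^2/5) - 3*15
     = 0.057143 * 789.913 - 45
     = 0.137857.
Step 4: Ties present; correction factor C = 1 - 36/(14^3 - 14) = 0.986813. Corrected H = 0.137857 / 0.986813 = 0.139699.
Step 5: Under H0, H ~ chi^2(2); p-value = 0.932534.
Step 6: alpha = 0.05. fail to reject H0.

H = 0.1397, df = 2, p = 0.932534, fail to reject H0.


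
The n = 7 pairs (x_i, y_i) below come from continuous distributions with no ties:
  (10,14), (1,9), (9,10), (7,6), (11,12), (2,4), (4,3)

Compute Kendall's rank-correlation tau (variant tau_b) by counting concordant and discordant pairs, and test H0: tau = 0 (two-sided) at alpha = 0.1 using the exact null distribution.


Step 1: Enumerate the 21 unordered pairs (i,j) with i<j and classify each by sign(x_j-x_i) * sign(y_j-y_i).
  (1,2):dx=-9,dy=-5->C; (1,3):dx=-1,dy=-4->C; (1,4):dx=-3,dy=-8->C; (1,5):dx=+1,dy=-2->D
  (1,6):dx=-8,dy=-10->C; (1,7):dx=-6,dy=-11->C; (2,3):dx=+8,dy=+1->C; (2,4):dx=+6,dy=-3->D
  (2,5):dx=+10,dy=+3->C; (2,6):dx=+1,dy=-5->D; (2,7):dx=+3,dy=-6->D; (3,4):dx=-2,dy=-4->C
  (3,5):dx=+2,dy=+2->C; (3,6):dx=-7,dy=-6->C; (3,7):dx=-5,dy=-7->C; (4,5):dx=+4,dy=+6->C
  (4,6):dx=-5,dy=-2->C; (4,7):dx=-3,dy=-3->C; (5,6):dx=-9,dy=-8->C; (5,7):dx=-7,dy=-9->C
  (6,7):dx=+2,dy=-1->D
Step 2: C = 16, D = 5, total pairs = 21.
Step 3: tau = (C - D)/(n(n-1)/2) = (16 - 5)/21 = 0.523810.
Step 4: Exact two-sided p-value (enumerate n! = 5040 permutations of y under H0): p = 0.136111.
Step 5: alpha = 0.1. fail to reject H0.

tau_b = 0.5238 (C=16, D=5), p = 0.136111, fail to reject H0.


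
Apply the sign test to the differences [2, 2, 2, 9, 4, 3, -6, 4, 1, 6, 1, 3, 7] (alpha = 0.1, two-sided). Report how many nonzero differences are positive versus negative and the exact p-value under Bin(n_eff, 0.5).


Step 1: Discard zero differences. Original n = 13; n_eff = number of nonzero differences = 13.
Nonzero differences (with sign): +2, +2, +2, +9, +4, +3, -6, +4, +1, +6, +1, +3, +7
Step 2: Count signs: positive = 12, negative = 1.
Step 3: Under H0: P(positive) = 0.5, so the number of positives S ~ Bin(13, 0.5).
Step 4: Two-sided exact p-value = sum of Bin(13,0.5) probabilities at or below the observed probability = 0.003418.
Step 5: alpha = 0.1. reject H0.

n_eff = 13, pos = 12, neg = 1, p = 0.003418, reject H0.


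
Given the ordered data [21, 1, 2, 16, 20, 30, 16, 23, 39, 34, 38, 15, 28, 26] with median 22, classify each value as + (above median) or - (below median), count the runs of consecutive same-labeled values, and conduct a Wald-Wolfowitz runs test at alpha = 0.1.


Step 1: Compute median = 22; label A = above, B = below.
Labels in order: BBBBBABAAAABAA  (n_A = 7, n_B = 7)
Step 2: Count runs R = 6.
Step 3: Under H0 (random ordering), E[R] = 2*n_A*n_B/(n_A+n_B) + 1 = 2*7*7/14 + 1 = 8.0000.
        Var[R] = 2*n_A*n_B*(2*n_A*n_B - n_A - n_B) / ((n_A+n_B)^2 * (n_A+n_B-1)) = 8232/2548 = 3.2308.
        SD[R] = 1.7974.
Step 4: Continuity-corrected z = (R + 0.5 - E[R]) / SD[R] = (6 + 0.5 - 8.0000) / 1.7974 = -0.8345.
Step 5: Two-sided p-value via normal approximation = 2*(1 - Phi(|z|)) = 0.403986.
Step 6: alpha = 0.1. fail to reject H0.

R = 6, z = -0.8345, p = 0.403986, fail to reject H0.


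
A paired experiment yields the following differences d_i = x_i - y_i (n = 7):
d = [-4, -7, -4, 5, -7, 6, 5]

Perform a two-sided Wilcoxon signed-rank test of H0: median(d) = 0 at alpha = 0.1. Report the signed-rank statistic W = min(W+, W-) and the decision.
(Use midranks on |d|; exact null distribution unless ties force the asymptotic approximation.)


Step 1: Drop any zero differences (none here) and take |d_i|.
|d| = [4, 7, 4, 5, 7, 6, 5]
Step 2: Midrank |d_i| (ties get averaged ranks).
ranks: |4|->1.5, |7|->6.5, |4|->1.5, |5|->3.5, |7|->6.5, |6|->5, |5|->3.5
Step 3: Attach original signs; sum ranks with positive sign and with negative sign.
W+ = 3.5 + 5 + 3.5 = 12
W- = 1.5 + 6.5 + 1.5 + 6.5 = 16
(Check: W+ + W- = 28 should equal n(n+1)/2 = 28.)
Step 4: Test statistic W = min(W+, W-) = 12.
Step 5: Ties in |d|, so use the tie-corrected normal approximation.
        E[W] = n(n+1)/4 = 7*8/4 = 14.
        Tie groups: |d|=4 (t=2), |d|=5 (t=2), |d|=7 (t=2); sum(t^3 - t) = 18.
        Var[W] = n(n+1)(2n+1)/24 - sum(t^3-t)/48 = 840/24 - 18/48 = 34.625.
        z = (W - E[W]) / sqrt(Var[W]) = (12 - 14) / 5.8843 = -0.3399.
        Two-sided p = 2*Phi(z) = 0.733941.
Step 6: alpha = 0.1. fail to reject H0.

W+ = 12, W- = 16, W = min = 12, p = 0.733941, fail to reject H0.


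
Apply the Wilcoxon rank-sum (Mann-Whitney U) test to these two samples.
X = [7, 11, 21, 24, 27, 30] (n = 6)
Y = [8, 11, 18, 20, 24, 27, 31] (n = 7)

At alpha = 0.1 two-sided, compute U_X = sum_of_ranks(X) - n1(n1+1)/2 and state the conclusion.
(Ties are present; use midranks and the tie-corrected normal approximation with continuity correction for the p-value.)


Step 1: Combine and sort all 13 observations; assign midranks.
sorted (value, group): (7,X), (8,Y), (11,X), (11,Y), (18,Y), (20,Y), (21,X), (24,X), (24,Y), (27,X), (27,Y), (30,X), (31,Y)
ranks: 7->1, 8->2, 11->3.5, 11->3.5, 18->5, 20->6, 21->7, 24->8.5, 24->8.5, 27->10.5, 27->10.5, 30->12, 31->13
Step 2: Rank sum for X: R1 = 1 + 3.5 + 7 + 8.5 + 10.5 + 12 = 42.5.
Step 3: U_X = R1 - n1(n1+1)/2 = 42.5 - 6*7/2 = 42.5 - 21 = 21.5.
       U_Y = n1*n2 - U_X = 42 - 21.5 = 20.5.
Step 4: Ties are present, so use the tie-corrected normal approximation (with continuity correction) for the p-value.
Step 5: p-value = 1.000000; compare to alpha = 0.1. fail to reject H0.

U_X = 21.5, p = 1.000000, fail to reject H0 at alpha = 0.1.


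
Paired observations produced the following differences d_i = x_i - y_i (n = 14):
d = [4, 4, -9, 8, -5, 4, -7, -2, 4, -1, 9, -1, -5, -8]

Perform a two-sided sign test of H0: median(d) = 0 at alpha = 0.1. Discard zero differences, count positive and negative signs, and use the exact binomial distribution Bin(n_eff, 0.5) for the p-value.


Step 1: Discard zero differences. Original n = 14; n_eff = number of nonzero differences = 14.
Nonzero differences (with sign): +4, +4, -9, +8, -5, +4, -7, -2, +4, -1, +9, -1, -5, -8
Step 2: Count signs: positive = 6, negative = 8.
Step 3: Under H0: P(positive) = 0.5, so the number of positives S ~ Bin(14, 0.5).
Step 4: Two-sided exact p-value = sum of Bin(14,0.5) probabilities at or below the observed probability = 0.790527.
Step 5: alpha = 0.1. fail to reject H0.

n_eff = 14, pos = 6, neg = 8, p = 0.790527, fail to reject H0.


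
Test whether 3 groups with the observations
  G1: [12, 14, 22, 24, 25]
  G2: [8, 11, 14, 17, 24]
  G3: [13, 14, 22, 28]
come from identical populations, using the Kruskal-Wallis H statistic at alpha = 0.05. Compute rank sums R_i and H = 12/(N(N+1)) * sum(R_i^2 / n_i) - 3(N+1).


Step 1: Combine all N = 14 observations and assign midranks.
sorted (value, group, rank): (8,G2,1), (11,G2,2), (12,G1,3), (13,G3,4), (14,G1,6), (14,G2,6), (14,G3,6), (17,G2,8), (22,G1,9.5), (22,G3,9.5), (24,G1,11.5), (24,G2,11.5), (25,G1,13), (28,G3,14)
Step 2: Sum ranks within each group.
R_1 = 43 (n_1 = 5)
R_2 = 28.5 (n_2 = 5)
R_3 = 33.5 (n_3 = 4)
Step 3: H = 12/(N(N+1)) * sum(R_i^2/n_i) - 3(N+1)
     = 12/(14*15) * (43^2/5 + 28.5^2/5 + 33.5^2/4) - 3*15
     = 0.057143 * 812.812 - 45
     = 1.446429.
Step 4: Ties present; correction factor C = 1 - 36/(14^3 - 14) = 0.986813. Corrected H = 1.446429 / 0.986813 = 1.465757.
Step 5: Under H0, H ~ chi^2(2); p-value = 0.480524.
Step 6: alpha = 0.05. fail to reject H0.

H = 1.4658, df = 2, p = 0.480524, fail to reject H0.


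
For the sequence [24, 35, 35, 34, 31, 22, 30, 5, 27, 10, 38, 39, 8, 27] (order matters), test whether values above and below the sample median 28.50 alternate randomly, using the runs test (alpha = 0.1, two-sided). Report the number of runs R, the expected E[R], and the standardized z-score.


Step 1: Compute median = 28.50; label A = above, B = below.
Labels in order: BAAAABABBBAABB  (n_A = 7, n_B = 7)
Step 2: Count runs R = 7.
Step 3: Under H0 (random ordering), E[R] = 2*n_A*n_B/(n_A+n_B) + 1 = 2*7*7/14 + 1 = 8.0000.
        Var[R] = 2*n_A*n_B*(2*n_A*n_B - n_A - n_B) / ((n_A+n_B)^2 * (n_A+n_B-1)) = 8232/2548 = 3.2308.
        SD[R] = 1.7974.
Step 4: Continuity-corrected z = (R + 0.5 - E[R]) / SD[R] = (7 + 0.5 - 8.0000) / 1.7974 = -0.2782.
Step 5: Two-sided p-value via normal approximation = 2*(1 - Phi(|z|)) = 0.780879.
Step 6: alpha = 0.1. fail to reject H0.

R = 7, z = -0.2782, p = 0.780879, fail to reject H0.


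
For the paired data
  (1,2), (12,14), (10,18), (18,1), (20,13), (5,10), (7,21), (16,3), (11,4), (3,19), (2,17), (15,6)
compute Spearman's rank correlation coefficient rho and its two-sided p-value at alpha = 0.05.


Step 1: Rank x and y separately (midranks; no ties here).
rank(x): 1->1, 12->8, 10->6, 18->11, 20->12, 5->4, 7->5, 16->10, 11->7, 3->3, 2->2, 15->9
rank(y): 2->2, 14->8, 18->10, 1->1, 13->7, 10->6, 21->12, 3->3, 4->4, 19->11, 17->9, 6->5
Step 2: d_i = R_x(i) - R_y(i); compute d_i^2.
  (1-2)^2=1, (8-8)^2=0, (6-10)^2=16, (11-1)^2=100, (12-7)^2=25, (4-6)^2=4, (5-12)^2=49, (10-3)^2=49, (7-4)^2=9, (3-11)^2=64, (2-9)^2=49, (9-5)^2=16
sum(d^2) = 382.
Step 3: rho = 1 - 6*382 / (12*(12^2 - 1)) = 1 - 2292/1716 = -0.335664.
Step 4: Under H0, t = rho * sqrt((n-2)/(1-rho^2)) = -1.1268 ~ t(10).
Step 5: Two-sided p-value from the t-distribution with 10 df = 0.286123.
Step 6: alpha = 0.05. fail to reject H0.

rho = -0.3357, p = 0.286123, fail to reject H0 at alpha = 0.05.


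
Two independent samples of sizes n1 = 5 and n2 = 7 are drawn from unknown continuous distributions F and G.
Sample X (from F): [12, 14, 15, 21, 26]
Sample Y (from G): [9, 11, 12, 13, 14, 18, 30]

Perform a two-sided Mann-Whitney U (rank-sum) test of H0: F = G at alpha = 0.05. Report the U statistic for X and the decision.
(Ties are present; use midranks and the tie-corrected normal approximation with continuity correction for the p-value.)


Step 1: Combine and sort all 12 observations; assign midranks.
sorted (value, group): (9,Y), (11,Y), (12,X), (12,Y), (13,Y), (14,X), (14,Y), (15,X), (18,Y), (21,X), (26,X), (30,Y)
ranks: 9->1, 11->2, 12->3.5, 12->3.5, 13->5, 14->6.5, 14->6.5, 15->8, 18->9, 21->10, 26->11, 30->12
Step 2: Rank sum for X: R1 = 3.5 + 6.5 + 8 + 10 + 11 = 39.
Step 3: U_X = R1 - n1(n1+1)/2 = 39 - 5*6/2 = 39 - 15 = 24.
       U_Y = n1*n2 - U_X = 35 - 24 = 11.
Step 4: Ties are present, so use the tie-corrected normal approximation (with continuity correction) for the p-value.
Step 5: p-value = 0.328162; compare to alpha = 0.05. fail to reject H0.

U_X = 24, p = 0.328162, fail to reject H0 at alpha = 0.05.


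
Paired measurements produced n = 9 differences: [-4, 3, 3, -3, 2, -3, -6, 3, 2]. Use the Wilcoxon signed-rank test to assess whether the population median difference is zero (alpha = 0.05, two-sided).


Step 1: Drop any zero differences (none here) and take |d_i|.
|d| = [4, 3, 3, 3, 2, 3, 6, 3, 2]
Step 2: Midrank |d_i| (ties get averaged ranks).
ranks: |4|->8, |3|->5, |3|->5, |3|->5, |2|->1.5, |3|->5, |6|->9, |3|->5, |2|->1.5
Step 3: Attach original signs; sum ranks with positive sign and with negative sign.
W+ = 5 + 5 + 1.5 + 5 + 1.5 = 18
W- = 8 + 5 + 5 + 9 = 27
(Check: W+ + W- = 45 should equal n(n+1)/2 = 45.)
Step 4: Test statistic W = min(W+, W-) = 18.
Step 5: Ties in |d|, so use the tie-corrected normal approximation.
        E[W] = n(n+1)/4 = 9*10/4 = 22.5.
        Tie groups: |d|=2 (t=2), |d|=3 (t=5); sum(t^3 - t) = 126.
        Var[W] = n(n+1)(2n+1)/24 - sum(t^3-t)/48 = 1710/24 - 126/48 = 68.625.
        z = (W - E[W]) / sqrt(Var[W]) = (18 - 22.5) / 8.2840 = -0.5432.
        Two-sided p = 2*Phi(z) = 0.586982.
Step 6: alpha = 0.05. fail to reject H0.

W+ = 18, W- = 27, W = min = 18, p = 0.586982, fail to reject H0.


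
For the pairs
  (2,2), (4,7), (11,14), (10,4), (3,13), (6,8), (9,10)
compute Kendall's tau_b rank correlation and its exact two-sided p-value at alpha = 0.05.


Step 1: Enumerate the 21 unordered pairs (i,j) with i<j and classify each by sign(x_j-x_i) * sign(y_j-y_i).
  (1,2):dx=+2,dy=+5->C; (1,3):dx=+9,dy=+12->C; (1,4):dx=+8,dy=+2->C; (1,5):dx=+1,dy=+11->C
  (1,6):dx=+4,dy=+6->C; (1,7):dx=+7,dy=+8->C; (2,3):dx=+7,dy=+7->C; (2,4):dx=+6,dy=-3->D
  (2,5):dx=-1,dy=+6->D; (2,6):dx=+2,dy=+1->C; (2,7):dx=+5,dy=+3->C; (3,4):dx=-1,dy=-10->C
  (3,5):dx=-8,dy=-1->C; (3,6):dx=-5,dy=-6->C; (3,7):dx=-2,dy=-4->C; (4,5):dx=-7,dy=+9->D
  (4,6):dx=-4,dy=+4->D; (4,7):dx=-1,dy=+6->D; (5,6):dx=+3,dy=-5->D; (5,7):dx=+6,dy=-3->D
  (6,7):dx=+3,dy=+2->C
Step 2: C = 14, D = 7, total pairs = 21.
Step 3: tau = (C - D)/(n(n-1)/2) = (14 - 7)/21 = 0.333333.
Step 4: Exact two-sided p-value (enumerate n! = 5040 permutations of y under H0): p = 0.381349.
Step 5: alpha = 0.05. fail to reject H0.

tau_b = 0.3333 (C=14, D=7), p = 0.381349, fail to reject H0.


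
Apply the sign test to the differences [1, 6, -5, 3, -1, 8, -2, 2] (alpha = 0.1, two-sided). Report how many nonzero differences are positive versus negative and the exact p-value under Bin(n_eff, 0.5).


Step 1: Discard zero differences. Original n = 8; n_eff = number of nonzero differences = 8.
Nonzero differences (with sign): +1, +6, -5, +3, -1, +8, -2, +2
Step 2: Count signs: positive = 5, negative = 3.
Step 3: Under H0: P(positive) = 0.5, so the number of positives S ~ Bin(8, 0.5).
Step 4: Two-sided exact p-value = sum of Bin(8,0.5) probabilities at or below the observed probability = 0.726562.
Step 5: alpha = 0.1. fail to reject H0.

n_eff = 8, pos = 5, neg = 3, p = 0.726562, fail to reject H0.


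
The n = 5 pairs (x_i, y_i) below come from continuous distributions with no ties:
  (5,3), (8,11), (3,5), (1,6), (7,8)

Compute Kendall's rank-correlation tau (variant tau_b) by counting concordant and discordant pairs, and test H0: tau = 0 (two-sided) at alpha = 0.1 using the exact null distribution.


Step 1: Enumerate the 10 unordered pairs (i,j) with i<j and classify each by sign(x_j-x_i) * sign(y_j-y_i).
  (1,2):dx=+3,dy=+8->C; (1,3):dx=-2,dy=+2->D; (1,4):dx=-4,dy=+3->D; (1,5):dx=+2,dy=+5->C
  (2,3):dx=-5,dy=-6->C; (2,4):dx=-7,dy=-5->C; (2,5):dx=-1,dy=-3->C; (3,4):dx=-2,dy=+1->D
  (3,5):dx=+4,dy=+3->C; (4,5):dx=+6,dy=+2->C
Step 2: C = 7, D = 3, total pairs = 10.
Step 3: tau = (C - D)/(n(n-1)/2) = (7 - 3)/10 = 0.400000.
Step 4: Exact two-sided p-value (enumerate n! = 120 permutations of y under H0): p = 0.483333.
Step 5: alpha = 0.1. fail to reject H0.

tau_b = 0.4000 (C=7, D=3), p = 0.483333, fail to reject H0.


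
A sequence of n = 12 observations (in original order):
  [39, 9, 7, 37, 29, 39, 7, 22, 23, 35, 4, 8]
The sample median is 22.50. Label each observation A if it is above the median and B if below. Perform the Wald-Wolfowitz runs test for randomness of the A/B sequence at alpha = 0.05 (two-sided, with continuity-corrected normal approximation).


Step 1: Compute median = 22.50; label A = above, B = below.
Labels in order: ABBAAABBAABB  (n_A = 6, n_B = 6)
Step 2: Count runs R = 6.
Step 3: Under H0 (random ordering), E[R] = 2*n_A*n_B/(n_A+n_B) + 1 = 2*6*6/12 + 1 = 7.0000.
        Var[R] = 2*n_A*n_B*(2*n_A*n_B - n_A - n_B) / ((n_A+n_B)^2 * (n_A+n_B-1)) = 4320/1584 = 2.7273.
        SD[R] = 1.6514.
Step 4: Continuity-corrected z = (R + 0.5 - E[R]) / SD[R] = (6 + 0.5 - 7.0000) / 1.6514 = -0.3028.
Step 5: Two-sided p-value via normal approximation = 2*(1 - Phi(|z|)) = 0.762069.
Step 6: alpha = 0.05. fail to reject H0.

R = 6, z = -0.3028, p = 0.762069, fail to reject H0.


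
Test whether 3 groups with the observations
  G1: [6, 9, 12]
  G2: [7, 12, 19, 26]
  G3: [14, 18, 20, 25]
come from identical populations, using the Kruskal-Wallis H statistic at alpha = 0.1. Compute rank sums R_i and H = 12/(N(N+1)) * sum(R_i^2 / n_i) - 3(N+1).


Step 1: Combine all N = 11 observations and assign midranks.
sorted (value, group, rank): (6,G1,1), (7,G2,2), (9,G1,3), (12,G1,4.5), (12,G2,4.5), (14,G3,6), (18,G3,7), (19,G2,8), (20,G3,9), (25,G3,10), (26,G2,11)
Step 2: Sum ranks within each group.
R_1 = 8.5 (n_1 = 3)
R_2 = 25.5 (n_2 = 4)
R_3 = 32 (n_3 = 4)
Step 3: H = 12/(N(N+1)) * sum(R_i^2/n_i) - 3(N+1)
     = 12/(11*12) * (8.5^2/3 + 25.5^2/4 + 32^2/4) - 3*12
     = 0.090909 * 442.646 - 36
     = 4.240530.
Step 4: Ties present; correction factor C = 1 - 6/(11^3 - 11) = 0.995455. Corrected H = 4.240530 / 0.995455 = 4.259893.
Step 5: Under H0, H ~ chi^2(2); p-value = 0.118844.
Step 6: alpha = 0.1. fail to reject H0.

H = 4.2599, df = 2, p = 0.118844, fail to reject H0.


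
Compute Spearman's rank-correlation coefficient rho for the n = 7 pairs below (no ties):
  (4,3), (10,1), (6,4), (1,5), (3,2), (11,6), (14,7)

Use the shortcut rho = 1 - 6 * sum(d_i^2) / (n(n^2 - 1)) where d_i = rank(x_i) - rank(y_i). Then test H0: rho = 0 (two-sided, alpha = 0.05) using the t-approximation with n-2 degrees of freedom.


Step 1: Rank x and y separately (midranks; no ties here).
rank(x): 4->3, 10->5, 6->4, 1->1, 3->2, 11->6, 14->7
rank(y): 3->3, 1->1, 4->4, 5->5, 2->2, 6->6, 7->7
Step 2: d_i = R_x(i) - R_y(i); compute d_i^2.
  (3-3)^2=0, (5-1)^2=16, (4-4)^2=0, (1-5)^2=16, (2-2)^2=0, (6-6)^2=0, (7-7)^2=0
sum(d^2) = 32.
Step 3: rho = 1 - 6*32 / (7*(7^2 - 1)) = 1 - 192/336 = 0.428571.
Step 4: Under H0, t = rho * sqrt((n-2)/(1-rho^2)) = 1.0607 ~ t(5).
Step 5: Two-sided p-value from the t-distribution with 5 df = 0.337368.
Step 6: alpha = 0.05. fail to reject H0.

rho = 0.4286, p = 0.337368, fail to reject H0 at alpha = 0.05.


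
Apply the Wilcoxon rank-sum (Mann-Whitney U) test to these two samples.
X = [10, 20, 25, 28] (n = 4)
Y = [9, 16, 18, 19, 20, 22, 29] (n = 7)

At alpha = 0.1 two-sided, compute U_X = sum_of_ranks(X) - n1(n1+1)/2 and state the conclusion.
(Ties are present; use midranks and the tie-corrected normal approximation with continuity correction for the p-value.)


Step 1: Combine and sort all 11 observations; assign midranks.
sorted (value, group): (9,Y), (10,X), (16,Y), (18,Y), (19,Y), (20,X), (20,Y), (22,Y), (25,X), (28,X), (29,Y)
ranks: 9->1, 10->2, 16->3, 18->4, 19->5, 20->6.5, 20->6.5, 22->8, 25->9, 28->10, 29->11
Step 2: Rank sum for X: R1 = 2 + 6.5 + 9 + 10 = 27.5.
Step 3: U_X = R1 - n1(n1+1)/2 = 27.5 - 4*5/2 = 27.5 - 10 = 17.5.
       U_Y = n1*n2 - U_X = 28 - 17.5 = 10.5.
Step 4: Ties are present, so use the tie-corrected normal approximation (with continuity correction) for the p-value.
Step 5: p-value = 0.569872; compare to alpha = 0.1. fail to reject H0.

U_X = 17.5, p = 0.569872, fail to reject H0 at alpha = 0.1.


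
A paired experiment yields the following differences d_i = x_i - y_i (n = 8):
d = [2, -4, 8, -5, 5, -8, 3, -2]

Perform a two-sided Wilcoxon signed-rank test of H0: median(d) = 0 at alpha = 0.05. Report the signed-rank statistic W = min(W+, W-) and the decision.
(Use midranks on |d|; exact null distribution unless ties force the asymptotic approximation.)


Step 1: Drop any zero differences (none here) and take |d_i|.
|d| = [2, 4, 8, 5, 5, 8, 3, 2]
Step 2: Midrank |d_i| (ties get averaged ranks).
ranks: |2|->1.5, |4|->4, |8|->7.5, |5|->5.5, |5|->5.5, |8|->7.5, |3|->3, |2|->1.5
Step 3: Attach original signs; sum ranks with positive sign and with negative sign.
W+ = 1.5 + 7.5 + 5.5 + 3 = 17.5
W- = 4 + 5.5 + 7.5 + 1.5 = 18.5
(Check: W+ + W- = 36 should equal n(n+1)/2 = 36.)
Step 4: Test statistic W = min(W+, W-) = 17.5.
Step 5: Ties in |d|, so use the tie-corrected normal approximation.
        E[W] = n(n+1)/4 = 8*9/4 = 18.
        Tie groups: |d|=2 (t=2), |d|=5 (t=2), |d|=8 (t=2); sum(t^3 - t) = 18.
        Var[W] = n(n+1)(2n+1)/24 - sum(t^3-t)/48 = 1224/24 - 18/48 = 50.625.
        z = (W - E[W]) / sqrt(Var[W]) = (17.5 - 18) / 7.1151 = -0.0703.
        Two-sided p = 2*Phi(z) = 0.943977.
Step 6: alpha = 0.05. fail to reject H0.

W+ = 17.5, W- = 18.5, W = min = 17.5, p = 0.943977, fail to reject H0.


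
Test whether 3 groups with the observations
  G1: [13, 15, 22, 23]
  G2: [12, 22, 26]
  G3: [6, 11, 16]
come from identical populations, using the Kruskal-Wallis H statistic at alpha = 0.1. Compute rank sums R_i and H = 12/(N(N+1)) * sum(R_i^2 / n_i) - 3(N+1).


Step 1: Combine all N = 10 observations and assign midranks.
sorted (value, group, rank): (6,G3,1), (11,G3,2), (12,G2,3), (13,G1,4), (15,G1,5), (16,G3,6), (22,G1,7.5), (22,G2,7.5), (23,G1,9), (26,G2,10)
Step 2: Sum ranks within each group.
R_1 = 25.5 (n_1 = 4)
R_2 = 20.5 (n_2 = 3)
R_3 = 9 (n_3 = 3)
Step 3: H = 12/(N(N+1)) * sum(R_i^2/n_i) - 3(N+1)
     = 12/(10*11) * (25.5^2/4 + 20.5^2/3 + 9^2/3) - 3*11
     = 0.109091 * 329.646 - 33
     = 2.961364.
Step 4: Ties present; correction factor C = 1 - 6/(10^3 - 10) = 0.993939. Corrected H = 2.961364 / 0.993939 = 2.979421.
Step 5: Under H0, H ~ chi^2(2); p-value = 0.225438.
Step 6: alpha = 0.1. fail to reject H0.

H = 2.9794, df = 2, p = 0.225438, fail to reject H0.


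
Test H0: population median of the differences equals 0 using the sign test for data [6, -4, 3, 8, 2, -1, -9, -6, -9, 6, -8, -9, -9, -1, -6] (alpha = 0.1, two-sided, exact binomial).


Step 1: Discard zero differences. Original n = 15; n_eff = number of nonzero differences = 15.
Nonzero differences (with sign): +6, -4, +3, +8, +2, -1, -9, -6, -9, +6, -8, -9, -9, -1, -6
Step 2: Count signs: positive = 5, negative = 10.
Step 3: Under H0: P(positive) = 0.5, so the number of positives S ~ Bin(15, 0.5).
Step 4: Two-sided exact p-value = sum of Bin(15,0.5) probabilities at or below the observed probability = 0.301758.
Step 5: alpha = 0.1. fail to reject H0.

n_eff = 15, pos = 5, neg = 10, p = 0.301758, fail to reject H0.


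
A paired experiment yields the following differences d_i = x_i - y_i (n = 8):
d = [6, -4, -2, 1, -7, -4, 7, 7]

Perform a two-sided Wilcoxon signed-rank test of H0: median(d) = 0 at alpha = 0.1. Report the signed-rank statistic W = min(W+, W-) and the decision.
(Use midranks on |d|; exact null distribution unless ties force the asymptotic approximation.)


Step 1: Drop any zero differences (none here) and take |d_i|.
|d| = [6, 4, 2, 1, 7, 4, 7, 7]
Step 2: Midrank |d_i| (ties get averaged ranks).
ranks: |6|->5, |4|->3.5, |2|->2, |1|->1, |7|->7, |4|->3.5, |7|->7, |7|->7
Step 3: Attach original signs; sum ranks with positive sign and with negative sign.
W+ = 5 + 1 + 7 + 7 = 20
W- = 3.5 + 2 + 7 + 3.5 = 16
(Check: W+ + W- = 36 should equal n(n+1)/2 = 36.)
Step 4: Test statistic W = min(W+, W-) = 16.
Step 5: Ties in |d|, so use the tie-corrected normal approximation.
        E[W] = n(n+1)/4 = 8*9/4 = 18.
        Tie groups: |d|=4 (t=2), |d|=7 (t=3); sum(t^3 - t) = 30.
        Var[W] = n(n+1)(2n+1)/24 - sum(t^3-t)/48 = 1224/24 - 30/48 = 50.375.
        z = (W - E[W]) / sqrt(Var[W]) = (16 - 18) / 7.0975 = -0.2818.
        Two-sided p = 2*Phi(z) = 0.778106.
Step 6: alpha = 0.1. fail to reject H0.

W+ = 20, W- = 16, W = min = 16, p = 0.778106, fail to reject H0.


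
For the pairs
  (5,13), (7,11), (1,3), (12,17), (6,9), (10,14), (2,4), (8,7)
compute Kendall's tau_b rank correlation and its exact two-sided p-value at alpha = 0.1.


Step 1: Enumerate the 28 unordered pairs (i,j) with i<j and classify each by sign(x_j-x_i) * sign(y_j-y_i).
  (1,2):dx=+2,dy=-2->D; (1,3):dx=-4,dy=-10->C; (1,4):dx=+7,dy=+4->C; (1,5):dx=+1,dy=-4->D
  (1,6):dx=+5,dy=+1->C; (1,7):dx=-3,dy=-9->C; (1,8):dx=+3,dy=-6->D; (2,3):dx=-6,dy=-8->C
  (2,4):dx=+5,dy=+6->C; (2,5):dx=-1,dy=-2->C; (2,6):dx=+3,dy=+3->C; (2,7):dx=-5,dy=-7->C
  (2,8):dx=+1,dy=-4->D; (3,4):dx=+11,dy=+14->C; (3,5):dx=+5,dy=+6->C; (3,6):dx=+9,dy=+11->C
  (3,7):dx=+1,dy=+1->C; (3,8):dx=+7,dy=+4->C; (4,5):dx=-6,dy=-8->C; (4,6):dx=-2,dy=-3->C
  (4,7):dx=-10,dy=-13->C; (4,8):dx=-4,dy=-10->C; (5,6):dx=+4,dy=+5->C; (5,7):dx=-4,dy=-5->C
  (5,8):dx=+2,dy=-2->D; (6,7):dx=-8,dy=-10->C; (6,8):dx=-2,dy=-7->C; (7,8):dx=+6,dy=+3->C
Step 2: C = 23, D = 5, total pairs = 28.
Step 3: tau = (C - D)/(n(n-1)/2) = (23 - 5)/28 = 0.642857.
Step 4: Exact two-sided p-value (enumerate n! = 40320 permutations of y under H0): p = 0.031151.
Step 5: alpha = 0.1. reject H0.

tau_b = 0.6429 (C=23, D=5), p = 0.031151, reject H0.


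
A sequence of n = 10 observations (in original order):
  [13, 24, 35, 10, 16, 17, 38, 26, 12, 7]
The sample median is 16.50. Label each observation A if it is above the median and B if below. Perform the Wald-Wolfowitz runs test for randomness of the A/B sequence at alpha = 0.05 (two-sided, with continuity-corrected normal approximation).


Step 1: Compute median = 16.50; label A = above, B = below.
Labels in order: BAABBAAABB  (n_A = 5, n_B = 5)
Step 2: Count runs R = 5.
Step 3: Under H0 (random ordering), E[R] = 2*n_A*n_B/(n_A+n_B) + 1 = 2*5*5/10 + 1 = 6.0000.
        Var[R] = 2*n_A*n_B*(2*n_A*n_B - n_A - n_B) / ((n_A+n_B)^2 * (n_A+n_B-1)) = 2000/900 = 2.2222.
        SD[R] = 1.4907.
Step 4: Continuity-corrected z = (R + 0.5 - E[R]) / SD[R] = (5 + 0.5 - 6.0000) / 1.4907 = -0.3354.
Step 5: Two-sided p-value via normal approximation = 2*(1 - Phi(|z|)) = 0.737316.
Step 6: alpha = 0.05. fail to reject H0.

R = 5, z = -0.3354, p = 0.737316, fail to reject H0.


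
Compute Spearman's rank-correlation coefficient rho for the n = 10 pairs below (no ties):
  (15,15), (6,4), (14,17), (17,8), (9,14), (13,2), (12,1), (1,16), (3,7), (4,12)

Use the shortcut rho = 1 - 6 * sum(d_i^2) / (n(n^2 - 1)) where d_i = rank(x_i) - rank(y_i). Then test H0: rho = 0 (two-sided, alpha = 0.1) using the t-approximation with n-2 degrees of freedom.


Step 1: Rank x and y separately (midranks; no ties here).
rank(x): 15->9, 6->4, 14->8, 17->10, 9->5, 13->7, 12->6, 1->1, 3->2, 4->3
rank(y): 15->8, 4->3, 17->10, 8->5, 14->7, 2->2, 1->1, 16->9, 7->4, 12->6
Step 2: d_i = R_x(i) - R_y(i); compute d_i^2.
  (9-8)^2=1, (4-3)^2=1, (8-10)^2=4, (10-5)^2=25, (5-7)^2=4, (7-2)^2=25, (6-1)^2=25, (1-9)^2=64, (2-4)^2=4, (3-6)^2=9
sum(d^2) = 162.
Step 3: rho = 1 - 6*162 / (10*(10^2 - 1)) = 1 - 972/990 = 0.018182.
Step 4: Under H0, t = rho * sqrt((n-2)/(1-rho^2)) = 0.0514 ~ t(8).
Step 5: Two-sided p-value from the t-distribution with 8 df = 0.960240.
Step 6: alpha = 0.1. fail to reject H0.

rho = 0.0182, p = 0.960240, fail to reject H0 at alpha = 0.1.


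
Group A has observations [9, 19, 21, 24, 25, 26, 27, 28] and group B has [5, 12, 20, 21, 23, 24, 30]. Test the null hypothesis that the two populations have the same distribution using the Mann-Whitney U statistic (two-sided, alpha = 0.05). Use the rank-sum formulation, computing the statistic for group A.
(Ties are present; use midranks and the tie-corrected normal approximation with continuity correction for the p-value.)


Step 1: Combine and sort all 15 observations; assign midranks.
sorted (value, group): (5,Y), (9,X), (12,Y), (19,X), (20,Y), (21,X), (21,Y), (23,Y), (24,X), (24,Y), (25,X), (26,X), (27,X), (28,X), (30,Y)
ranks: 5->1, 9->2, 12->3, 19->4, 20->5, 21->6.5, 21->6.5, 23->8, 24->9.5, 24->9.5, 25->11, 26->12, 27->13, 28->14, 30->15
Step 2: Rank sum for X: R1 = 2 + 4 + 6.5 + 9.5 + 11 + 12 + 13 + 14 = 72.
Step 3: U_X = R1 - n1(n1+1)/2 = 72 - 8*9/2 = 72 - 36 = 36.
       U_Y = n1*n2 - U_X = 56 - 36 = 20.
Step 4: Ties are present, so use the tie-corrected normal approximation (with continuity correction) for the p-value.
Step 5: p-value = 0.384568; compare to alpha = 0.05. fail to reject H0.

U_X = 36, p = 0.384568, fail to reject H0 at alpha = 0.05.


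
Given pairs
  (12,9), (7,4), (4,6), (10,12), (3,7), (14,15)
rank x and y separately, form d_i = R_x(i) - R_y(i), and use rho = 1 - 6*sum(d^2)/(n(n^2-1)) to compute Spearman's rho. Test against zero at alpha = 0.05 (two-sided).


Step 1: Rank x and y separately (midranks; no ties here).
rank(x): 12->5, 7->3, 4->2, 10->4, 3->1, 14->6
rank(y): 9->4, 4->1, 6->2, 12->5, 7->3, 15->6
Step 2: d_i = R_x(i) - R_y(i); compute d_i^2.
  (5-4)^2=1, (3-1)^2=4, (2-2)^2=0, (4-5)^2=1, (1-3)^2=4, (6-6)^2=0
sum(d^2) = 10.
Step 3: rho = 1 - 6*10 / (6*(6^2 - 1)) = 1 - 60/210 = 0.714286.
Step 4: Under H0, t = rho * sqrt((n-2)/(1-rho^2)) = 2.0412 ~ t(4).
Step 5: Two-sided p-value from the t-distribution with 4 df = 0.110787.
Step 6: alpha = 0.05. fail to reject H0.

rho = 0.7143, p = 0.110787, fail to reject H0 at alpha = 0.05.


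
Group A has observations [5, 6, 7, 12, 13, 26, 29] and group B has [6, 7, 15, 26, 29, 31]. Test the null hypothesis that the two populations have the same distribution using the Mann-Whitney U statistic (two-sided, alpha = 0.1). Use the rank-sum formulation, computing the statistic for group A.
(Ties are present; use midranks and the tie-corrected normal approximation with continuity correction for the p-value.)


Step 1: Combine and sort all 13 observations; assign midranks.
sorted (value, group): (5,X), (6,X), (6,Y), (7,X), (7,Y), (12,X), (13,X), (15,Y), (26,X), (26,Y), (29,X), (29,Y), (31,Y)
ranks: 5->1, 6->2.5, 6->2.5, 7->4.5, 7->4.5, 12->6, 13->7, 15->8, 26->9.5, 26->9.5, 29->11.5, 29->11.5, 31->13
Step 2: Rank sum for X: R1 = 1 + 2.5 + 4.5 + 6 + 7 + 9.5 + 11.5 = 42.
Step 3: U_X = R1 - n1(n1+1)/2 = 42 - 7*8/2 = 42 - 28 = 14.
       U_Y = n1*n2 - U_X = 42 - 14 = 28.
Step 4: Ties are present, so use the tie-corrected normal approximation (with continuity correction) for the p-value.
Step 5: p-value = 0.350450; compare to alpha = 0.1. fail to reject H0.

U_X = 14, p = 0.350450, fail to reject H0 at alpha = 0.1.


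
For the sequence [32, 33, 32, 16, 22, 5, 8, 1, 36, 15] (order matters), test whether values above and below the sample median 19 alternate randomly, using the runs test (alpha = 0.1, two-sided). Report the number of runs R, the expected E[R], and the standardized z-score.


Step 1: Compute median = 19; label A = above, B = below.
Labels in order: AAABABBBAB  (n_A = 5, n_B = 5)
Step 2: Count runs R = 6.
Step 3: Under H0 (random ordering), E[R] = 2*n_A*n_B/(n_A+n_B) + 1 = 2*5*5/10 + 1 = 6.0000.
        Var[R] = 2*n_A*n_B*(2*n_A*n_B - n_A - n_B) / ((n_A+n_B)^2 * (n_A+n_B-1)) = 2000/900 = 2.2222.
        SD[R] = 1.4907.
Step 4: R = E[R], so z = 0 with no continuity correction.
Step 5: Two-sided p-value via normal approximation = 2*(1 - Phi(|z|)) = 1.000000.
Step 6: alpha = 0.1. fail to reject H0.

R = 6, z = 0.0000, p = 1.000000, fail to reject H0.


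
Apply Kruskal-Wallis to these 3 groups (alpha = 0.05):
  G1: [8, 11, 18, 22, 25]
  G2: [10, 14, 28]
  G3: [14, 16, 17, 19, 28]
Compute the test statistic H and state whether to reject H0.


Step 1: Combine all N = 13 observations and assign midranks.
sorted (value, group, rank): (8,G1,1), (10,G2,2), (11,G1,3), (14,G2,4.5), (14,G3,4.5), (16,G3,6), (17,G3,7), (18,G1,8), (19,G3,9), (22,G1,10), (25,G1,11), (28,G2,12.5), (28,G3,12.5)
Step 2: Sum ranks within each group.
R_1 = 33 (n_1 = 5)
R_2 = 19 (n_2 = 3)
R_3 = 39 (n_3 = 5)
Step 3: H = 12/(N(N+1)) * sum(R_i^2/n_i) - 3(N+1)
     = 12/(13*14) * (33^2/5 + 19^2/3 + 39^2/5) - 3*14
     = 0.065934 * 642.333 - 42
     = 0.351648.
Step 4: Ties present; correction factor C = 1 - 12/(13^3 - 13) = 0.994505. Corrected H = 0.351648 / 0.994505 = 0.353591.
Step 5: Under H0, H ~ chi^2(2); p-value = 0.837951.
Step 6: alpha = 0.05. fail to reject H0.

H = 0.3536, df = 2, p = 0.837951, fail to reject H0.


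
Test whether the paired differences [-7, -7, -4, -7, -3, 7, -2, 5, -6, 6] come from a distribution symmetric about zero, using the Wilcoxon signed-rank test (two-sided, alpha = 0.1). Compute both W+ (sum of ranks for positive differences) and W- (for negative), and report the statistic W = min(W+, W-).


Step 1: Drop any zero differences (none here) and take |d_i|.
|d| = [7, 7, 4, 7, 3, 7, 2, 5, 6, 6]
Step 2: Midrank |d_i| (ties get averaged ranks).
ranks: |7|->8.5, |7|->8.5, |4|->3, |7|->8.5, |3|->2, |7|->8.5, |2|->1, |5|->4, |6|->5.5, |6|->5.5
Step 3: Attach original signs; sum ranks with positive sign and with negative sign.
W+ = 8.5 + 4 + 5.5 = 18
W- = 8.5 + 8.5 + 3 + 8.5 + 2 + 1 + 5.5 = 37
(Check: W+ + W- = 55 should equal n(n+1)/2 = 55.)
Step 4: Test statistic W = min(W+, W-) = 18.
Step 5: Ties in |d|, so use the tie-corrected normal approximation.
        E[W] = n(n+1)/4 = 10*11/4 = 27.5.
        Tie groups: |d|=6 (t=2), |d|=7 (t=4); sum(t^3 - t) = 66.
        Var[W] = n(n+1)(2n+1)/24 - sum(t^3-t)/48 = 2310/24 - 66/48 = 94.875.
        z = (W - E[W]) / sqrt(Var[W]) = (18 - 27.5) / 9.7404 = -0.9753.
        Two-sided p = 2*Phi(z) = 0.329401.
Step 6: alpha = 0.1. fail to reject H0.

W+ = 18, W- = 37, W = min = 18, p = 0.329401, fail to reject H0.


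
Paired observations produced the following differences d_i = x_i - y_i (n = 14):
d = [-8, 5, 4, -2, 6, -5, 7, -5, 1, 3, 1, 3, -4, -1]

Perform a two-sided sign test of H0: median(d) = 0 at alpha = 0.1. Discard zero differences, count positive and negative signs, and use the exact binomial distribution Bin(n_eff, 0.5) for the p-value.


Step 1: Discard zero differences. Original n = 14; n_eff = number of nonzero differences = 14.
Nonzero differences (with sign): -8, +5, +4, -2, +6, -5, +7, -5, +1, +3, +1, +3, -4, -1
Step 2: Count signs: positive = 8, negative = 6.
Step 3: Under H0: P(positive) = 0.5, so the number of positives S ~ Bin(14, 0.5).
Step 4: Two-sided exact p-value = sum of Bin(14,0.5) probabilities at or below the observed probability = 0.790527.
Step 5: alpha = 0.1. fail to reject H0.

n_eff = 14, pos = 8, neg = 6, p = 0.790527, fail to reject H0.


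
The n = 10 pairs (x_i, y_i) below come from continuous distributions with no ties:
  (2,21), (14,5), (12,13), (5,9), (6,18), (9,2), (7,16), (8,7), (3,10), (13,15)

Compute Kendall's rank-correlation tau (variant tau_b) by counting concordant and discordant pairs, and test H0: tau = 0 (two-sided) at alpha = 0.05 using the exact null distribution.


Step 1: Enumerate the 45 unordered pairs (i,j) with i<j and classify each by sign(x_j-x_i) * sign(y_j-y_i).
  (1,2):dx=+12,dy=-16->D; (1,3):dx=+10,dy=-8->D; (1,4):dx=+3,dy=-12->D; (1,5):dx=+4,dy=-3->D
  (1,6):dx=+7,dy=-19->D; (1,7):dx=+5,dy=-5->D; (1,8):dx=+6,dy=-14->D; (1,9):dx=+1,dy=-11->D
  (1,10):dx=+11,dy=-6->D; (2,3):dx=-2,dy=+8->D; (2,4):dx=-9,dy=+4->D; (2,5):dx=-8,dy=+13->D
  (2,6):dx=-5,dy=-3->C; (2,7):dx=-7,dy=+11->D; (2,8):dx=-6,dy=+2->D; (2,9):dx=-11,dy=+5->D
  (2,10):dx=-1,dy=+10->D; (3,4):dx=-7,dy=-4->C; (3,5):dx=-6,dy=+5->D; (3,6):dx=-3,dy=-11->C
  (3,7):dx=-5,dy=+3->D; (3,8):dx=-4,dy=-6->C; (3,9):dx=-9,dy=-3->C; (3,10):dx=+1,dy=+2->C
  (4,5):dx=+1,dy=+9->C; (4,6):dx=+4,dy=-7->D; (4,7):dx=+2,dy=+7->C; (4,8):dx=+3,dy=-2->D
  (4,9):dx=-2,dy=+1->D; (4,10):dx=+8,dy=+6->C; (5,6):dx=+3,dy=-16->D; (5,7):dx=+1,dy=-2->D
  (5,8):dx=+2,dy=-11->D; (5,9):dx=-3,dy=-8->C; (5,10):dx=+7,dy=-3->D; (6,7):dx=-2,dy=+14->D
  (6,8):dx=-1,dy=+5->D; (6,9):dx=-6,dy=+8->D; (6,10):dx=+4,dy=+13->C; (7,8):dx=+1,dy=-9->D
  (7,9):dx=-4,dy=-6->C; (7,10):dx=+6,dy=-1->D; (8,9):dx=-5,dy=+3->D; (8,10):dx=+5,dy=+8->C
  (9,10):dx=+10,dy=+5->C
Step 2: C = 14, D = 31, total pairs = 45.
Step 3: tau = (C - D)/(n(n-1)/2) = (14 - 31)/45 = -0.377778.
Step 4: Exact two-sided p-value (enumerate n! = 3628800 permutations of y under H0): p = 0.155742.
Step 5: alpha = 0.05. fail to reject H0.

tau_b = -0.3778 (C=14, D=31), p = 0.155742, fail to reject H0.


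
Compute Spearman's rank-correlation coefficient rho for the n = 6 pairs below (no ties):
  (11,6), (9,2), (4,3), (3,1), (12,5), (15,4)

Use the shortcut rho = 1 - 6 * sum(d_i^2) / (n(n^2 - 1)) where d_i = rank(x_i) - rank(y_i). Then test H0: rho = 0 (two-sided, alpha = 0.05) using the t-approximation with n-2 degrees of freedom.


Step 1: Rank x and y separately (midranks; no ties here).
rank(x): 11->4, 9->3, 4->2, 3->1, 12->5, 15->6
rank(y): 6->6, 2->2, 3->3, 1->1, 5->5, 4->4
Step 2: d_i = R_x(i) - R_y(i); compute d_i^2.
  (4-6)^2=4, (3-2)^2=1, (2-3)^2=1, (1-1)^2=0, (5-5)^2=0, (6-4)^2=4
sum(d^2) = 10.
Step 3: rho = 1 - 6*10 / (6*(6^2 - 1)) = 1 - 60/210 = 0.714286.
Step 4: Under H0, t = rho * sqrt((n-2)/(1-rho^2)) = 2.0412 ~ t(4).
Step 5: Two-sided p-value from the t-distribution with 4 df = 0.110787.
Step 6: alpha = 0.05. fail to reject H0.

rho = 0.7143, p = 0.110787, fail to reject H0 at alpha = 0.05.
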